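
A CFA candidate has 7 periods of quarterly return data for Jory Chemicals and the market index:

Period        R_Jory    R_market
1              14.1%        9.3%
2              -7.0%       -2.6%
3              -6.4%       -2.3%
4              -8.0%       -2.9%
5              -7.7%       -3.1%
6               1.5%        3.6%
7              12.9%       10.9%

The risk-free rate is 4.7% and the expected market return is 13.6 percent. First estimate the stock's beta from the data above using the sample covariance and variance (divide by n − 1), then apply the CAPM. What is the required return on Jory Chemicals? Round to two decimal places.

18.90%

Mean R_i = (14.1 − 7.0 − 6.4 − 8.0 − 7.7 + 1.5 + 12.9) / 7 = -0.0857%
Mean R_m = (9.3 − 2.6 − 2.3 − 2.9 − 3.1 + 3.6 + 10.9) / 7 = 1.8429%
Σ(R_i − R̄_i)(R_m − R̄_m) = 358.2357  ⇒  Cov = 358.2357 / 6 = 59.7060
Σ(R_m − R̄_m)² = 224.5571  ⇒  Var(R_m) = 224.5571 / 6 = 37.4262
β = Cov / Var(R_m) = 59.7060 / 37.4262 = 1.5953
MRP = 13.6% − 4.7% = 8.90%
E(R) = R_f + β × MRP = 4.7% + 1.5953 × 8.9% = 18.90%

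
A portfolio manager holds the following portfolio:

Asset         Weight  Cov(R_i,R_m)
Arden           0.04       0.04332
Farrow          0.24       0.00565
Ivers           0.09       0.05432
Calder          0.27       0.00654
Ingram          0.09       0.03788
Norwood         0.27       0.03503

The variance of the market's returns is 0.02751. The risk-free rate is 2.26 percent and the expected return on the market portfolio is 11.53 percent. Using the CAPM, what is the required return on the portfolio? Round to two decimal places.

β_Arden = 0.04332 / 0.02751 = 1.5747
β_Farrow = 0.00565 / 0.02751 = 0.2054
β_Ivers = 0.05432 / 0.02751 = 1.9746
β_Calder = 0.00654 / 0.02751 = 0.2377
β_Ingram = 0.03788 / 0.02751 = 1.3770
β_Norwood = 0.03503 / 0.02751 = 1.2734
β_P = Σ w_i β_i = 0.04×1.5747 + 0.24×0.2054 + 0.09×1.9746 + 0.27×0.2377 + 0.09×1.3770 + 0.27×1.2734 = 0.8219
MRP = 11.53% − 2.26% = 9.27%
E(R_P) = R_f + β_P × MRP = 2.26% + 0.8219 × 9.27% = 9.88%

9.88%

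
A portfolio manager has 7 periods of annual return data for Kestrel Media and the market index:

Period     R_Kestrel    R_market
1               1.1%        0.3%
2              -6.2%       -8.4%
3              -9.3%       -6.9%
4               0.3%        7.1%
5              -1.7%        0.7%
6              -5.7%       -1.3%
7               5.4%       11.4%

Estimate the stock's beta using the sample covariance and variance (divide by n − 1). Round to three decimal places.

0.645

Mean R_i = (1.1 − 6.2 − 9.3 + 0.3 − 1.7 − 5.7 + 5.4) / 7 = -2.3000%
Mean R_m = (0.3 − 8.4 − 6.9 + 7.1 + 0.7 − 1.3 + 11.4) / 7 = 0.4143%
Σ(R_i − R̄_i)(R_m − R̄_m) = 193.1600  ⇒  Cov = 193.1600 / 6 = 32.1933
Σ(R_m − R̄_m)² = 299.6086  ⇒  Var(R_m) = 299.6086 / 6 = 49.9348
β = Cov / Var(R_m) = 32.1933 / 49.9348 = 0.6447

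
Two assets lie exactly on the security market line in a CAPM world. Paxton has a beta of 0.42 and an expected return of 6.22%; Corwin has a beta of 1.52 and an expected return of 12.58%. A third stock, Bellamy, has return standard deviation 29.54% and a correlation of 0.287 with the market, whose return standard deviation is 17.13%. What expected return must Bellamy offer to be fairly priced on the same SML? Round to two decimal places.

MRP = (12.58% − 6.22%) / (1.52 − 0.42) = 5.7818%
R_f = 6.22% − 0.42 × 5.7818% = 3.7916%
β_Bellamy = ρ·σ_i/σ_m = 0.287 × 29.54 / 17.13 = 0.4949
E(R_Bellamy) = R_f + β × MRP = 3.7916% + 0.4949 × 5.7818% = 6.65%

6.65%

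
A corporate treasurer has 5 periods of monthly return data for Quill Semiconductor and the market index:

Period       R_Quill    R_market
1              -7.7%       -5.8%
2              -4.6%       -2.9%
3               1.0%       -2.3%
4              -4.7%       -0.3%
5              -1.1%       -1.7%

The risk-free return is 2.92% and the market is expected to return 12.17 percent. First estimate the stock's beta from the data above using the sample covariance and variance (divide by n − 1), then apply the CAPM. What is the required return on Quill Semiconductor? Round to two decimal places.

Mean R_i = (-7.7 − 4.6 + 1.0 − 4.7 − 1.1) / 5 = -3.4200%
Mean R_m = (-5.8 − 2.9 − 2.3 − 0.3 − 1.7) / 5 = -2.6000%
Σ(R_i − R̄_i)(R_m − R̄_m) = 14.5200  ⇒  Cov = 14.5200 / 4 = 3.6300
Σ(R_m − R̄_m)² = 16.5200  ⇒  Var(R_m) = 16.5200 / 4 = 4.1300
β = Cov / Var(R_m) = 3.6300 / 4.1300 = 0.8789
MRP = 12.17% − 2.92% = 9.25%
E(R) = R_f + β × MRP = 2.92% + 0.8789 × 9.25% = 11.05%

11.05%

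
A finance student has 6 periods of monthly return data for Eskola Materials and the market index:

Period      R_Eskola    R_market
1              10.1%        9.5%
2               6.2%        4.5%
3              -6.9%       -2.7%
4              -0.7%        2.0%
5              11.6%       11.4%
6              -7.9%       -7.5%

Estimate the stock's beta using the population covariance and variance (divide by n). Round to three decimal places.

1.148

Mean R_i = (10.1 + 6.2 − 6.9 − 0.7 + 11.6 − 7.9) / 6 = 2.0667%
Mean R_m = (9.5 + 4.5 − 2.7 + 2.0 + 11.4 − 7.5) / 6 = 2.8667%
Σ(R_i − R̄_i)(R_m − R̄_m) = 297.0233  ⇒  Cov = 297.0233 / 6 = 49.5039
Σ(R_m − R̄_m)² = 258.6933  ⇒  Var(R_m) = 258.6933 / 6 = 43.1156
β = Cov / Var(R_m) = 49.5039 / 43.1156 = 1.1482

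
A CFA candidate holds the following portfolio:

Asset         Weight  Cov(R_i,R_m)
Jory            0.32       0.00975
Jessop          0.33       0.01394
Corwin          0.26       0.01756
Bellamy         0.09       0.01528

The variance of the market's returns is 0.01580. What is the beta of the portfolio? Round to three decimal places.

β_Jory = 0.00975 / 0.01580 = 0.6171
β_Jessop = 0.01394 / 0.01580 = 0.8823
β_Corwin = 0.01756 / 0.01580 = 1.1114
β_Bellamy = 0.01528 / 0.01580 = 0.9671
β_P = Σ w_i β_i = 0.32×0.6171 + 0.33×0.8823 + 0.26×1.1114 + 0.09×0.9671 = 0.8646

0.865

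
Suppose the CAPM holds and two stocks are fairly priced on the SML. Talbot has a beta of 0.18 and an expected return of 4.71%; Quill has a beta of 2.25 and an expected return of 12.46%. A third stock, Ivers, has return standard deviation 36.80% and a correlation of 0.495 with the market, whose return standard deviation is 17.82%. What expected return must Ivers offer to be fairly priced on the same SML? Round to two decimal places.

MRP = (12.46% − 4.71%) / (2.25 − 0.18) = 3.7440%
R_f = 4.71% − 0.18 × 3.7440% = 4.0361%
β_Ivers = ρ·σ_i/σ_m = 0.495 × 36.80 / 17.82 = 1.0222
E(R_Ivers) = R_f + β × MRP = 4.0361% + 1.0222 × 3.7440% = 7.86%

7.86%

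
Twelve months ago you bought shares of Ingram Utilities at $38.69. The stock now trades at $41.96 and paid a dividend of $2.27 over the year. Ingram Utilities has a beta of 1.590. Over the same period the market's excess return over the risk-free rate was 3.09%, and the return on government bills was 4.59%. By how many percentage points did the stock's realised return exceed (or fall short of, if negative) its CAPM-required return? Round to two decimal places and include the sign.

+4.82%

Realised HPR = (P1 + D1 − P0) / P0 = (41.96 + 2.27 − 38.69) / 38.69 = 5.54 / 38.69 = 14.3189%
CAPM required = R_f + β·MRP = 4.59% + 1.590 × 3.09% = 9.50310%
α = realised − required = 14.3189% − 9.50310% = +4.82%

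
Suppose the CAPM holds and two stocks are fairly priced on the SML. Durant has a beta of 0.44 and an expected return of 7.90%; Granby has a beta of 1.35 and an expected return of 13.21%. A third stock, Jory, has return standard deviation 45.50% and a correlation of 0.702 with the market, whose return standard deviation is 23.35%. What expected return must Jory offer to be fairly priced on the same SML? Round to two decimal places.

13.31%

MRP = (13.21% − 7.90%) / (1.35 − 0.44) = 5.8352%
R_f = 7.90% − 0.44 × 5.8352% = 5.3325%
β_Jory = ρ·σ_i/σ_m = 0.702 × 45.50 / 23.35 = 1.3679
E(R_Jory) = R_f + β × MRP = 5.3325% + 1.3679 × 5.8352% = 13.31%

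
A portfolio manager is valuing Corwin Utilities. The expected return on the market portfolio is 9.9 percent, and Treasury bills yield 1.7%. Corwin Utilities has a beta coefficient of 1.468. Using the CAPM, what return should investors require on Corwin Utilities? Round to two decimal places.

Market risk premium = E(R_m) − R_f = 9.9% − 1.7% = 8.20%
E(R) = R_f + β × MRP = 1.7% + 1.468 × 8.2% = 13.74%

13.74%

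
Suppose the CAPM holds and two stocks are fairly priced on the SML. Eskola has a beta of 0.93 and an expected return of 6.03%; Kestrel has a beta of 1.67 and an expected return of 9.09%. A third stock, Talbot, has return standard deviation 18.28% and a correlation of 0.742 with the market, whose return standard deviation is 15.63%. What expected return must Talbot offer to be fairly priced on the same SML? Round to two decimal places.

MRP = (9.09% − 6.03%) / (1.67 − 0.93) = 4.1351%
R_f = 6.03% − 0.93 × 4.1351% = 2.1844%
β_Talbot = ρ·σ_i/σ_m = 0.742 × 18.28 / 15.63 = 0.8678
E(R_Talbot) = R_f + β × MRP = 2.1844% + 0.8678 × 4.1351% = 5.77%

5.77%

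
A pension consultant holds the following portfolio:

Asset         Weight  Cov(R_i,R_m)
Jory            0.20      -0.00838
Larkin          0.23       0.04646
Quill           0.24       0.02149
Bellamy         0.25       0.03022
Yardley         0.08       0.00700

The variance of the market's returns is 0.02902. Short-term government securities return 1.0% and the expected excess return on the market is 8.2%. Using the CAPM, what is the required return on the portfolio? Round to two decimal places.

7.30%

β_Jory = -0.00838 / 0.02902 = -0.2888
β_Larkin = 0.04646 / 0.02902 = 1.6010
β_Quill = 0.02149 / 0.02902 = 0.7405
β_Bellamy = 0.03022 / 0.02902 = 1.0414
β_Yardley = 0.00700 / 0.02902 = 0.2412
β_P = Σ w_i β_i = 0.20×-0.2888 + 0.23×1.6010 + 0.24×0.7405 + 0.25×1.0414 + 0.08×0.2412 = 0.7678
E(R_P) = R_f + β_P × MRP = 1.0% + 0.7678 × 8.2% = 7.30%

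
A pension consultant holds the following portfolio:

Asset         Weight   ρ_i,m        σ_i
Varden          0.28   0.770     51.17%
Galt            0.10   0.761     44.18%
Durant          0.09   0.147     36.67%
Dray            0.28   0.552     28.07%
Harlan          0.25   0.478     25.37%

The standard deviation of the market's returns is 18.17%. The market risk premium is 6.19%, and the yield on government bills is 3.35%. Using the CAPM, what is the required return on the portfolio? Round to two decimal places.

β_Varden = 0.770 × 51.17% / 18.17% = 2.1685
β_Galt = 0.761 × 44.18% / 18.17% = 1.8504
β_Durant = 0.147 × 36.67% / 18.17% = 0.2967
β_Dray = 0.552 × 28.07% / 18.17% = 0.8528
β_Harlan = 0.478 × 25.37% / 18.17% = 0.6674
β_P = Σ w_i β_i = 0.28×2.1685 + 0.10×1.8504 + 0.09×0.2967 + 0.28×0.8528 + 0.25×0.6674 = 1.2246
E(R_P) = R_f + β_P × MRP = 3.35% + 1.2246 × 6.19% = 10.93%

10.93%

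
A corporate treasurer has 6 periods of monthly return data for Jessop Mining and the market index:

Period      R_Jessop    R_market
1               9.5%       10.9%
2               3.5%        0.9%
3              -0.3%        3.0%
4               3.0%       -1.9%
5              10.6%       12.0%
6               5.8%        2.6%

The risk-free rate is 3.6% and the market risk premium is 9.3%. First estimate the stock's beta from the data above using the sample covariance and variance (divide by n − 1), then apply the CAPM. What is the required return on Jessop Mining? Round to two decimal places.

Mean R_i = (9.5 + 3.5 − 0.3 + 3.0 + 10.6 + 5.8) / 6 = 5.3500%
Mean R_m = (10.9 + 0.9 + 3.0 − 1.9 + 12.0 + 2.6) / 6 = 4.5833%
Σ(R_i − R̄_i)(R_m − R̄_m) = 95.2550  ⇒  Cov = 95.2550 / 5 = 19.0510
Σ(R_m − R̄_m)² = 156.9483  ⇒  Var(R_m) = 156.9483 / 5 = 31.3897
β = Cov / Var(R_m) = 19.0510 / 31.3897 = 0.6069
E(R) = R_f + β × MRP = 3.6% + 0.6069 × 9.3% = 9.24%

9.24%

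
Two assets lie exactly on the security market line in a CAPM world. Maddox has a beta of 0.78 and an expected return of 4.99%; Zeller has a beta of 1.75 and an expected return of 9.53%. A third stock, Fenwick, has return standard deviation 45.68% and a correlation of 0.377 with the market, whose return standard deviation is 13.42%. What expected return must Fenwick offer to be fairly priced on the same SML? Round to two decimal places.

7.35%

MRP = (9.53% − 4.99%) / (1.75 − 0.78) = 4.6804%
R_f = 4.99% − 0.78 × 4.6804% = 1.3393%
β_Fenwick = ρ·σ_i/σ_m = 0.377 × 45.68 / 13.42 = 1.2833
E(R_Fenwick) = R_f + β × MRP = 1.3393% + 1.2833 × 4.6804% = 7.35%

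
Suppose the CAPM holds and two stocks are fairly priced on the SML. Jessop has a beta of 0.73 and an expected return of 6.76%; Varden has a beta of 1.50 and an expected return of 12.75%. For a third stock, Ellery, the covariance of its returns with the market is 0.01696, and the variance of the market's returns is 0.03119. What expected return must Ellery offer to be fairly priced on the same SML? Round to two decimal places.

MRP = (12.75% − 6.76%) / (1.50 − 0.73) = 7.7792%
R_f = 6.76% − 0.73 × 7.7792% = 1.0812%
β_Ellery = Cov / Var(R_m) = 0.01696 / 0.03119 = 0.5438
E(R_Ellery) = R_f + β × MRP = 1.0812% + 0.5438 × 7.7792% = 5.31%

5.31%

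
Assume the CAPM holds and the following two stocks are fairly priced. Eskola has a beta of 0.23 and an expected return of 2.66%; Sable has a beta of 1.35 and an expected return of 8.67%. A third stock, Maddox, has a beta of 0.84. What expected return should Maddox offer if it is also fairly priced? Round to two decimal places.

5.93%

MRP (SML slope) = (8.67% − 2.66%) / (1.35 − 0.23) = 6.01% / 1.12 = 5.3661%
R_f (intercept) = 2.66% − 0.23 × 5.3661% = 1.4258%
E(R_Maddox) = R_f + β × MRP = 1.4258% + 0.84 × 5.3661% = 5.93%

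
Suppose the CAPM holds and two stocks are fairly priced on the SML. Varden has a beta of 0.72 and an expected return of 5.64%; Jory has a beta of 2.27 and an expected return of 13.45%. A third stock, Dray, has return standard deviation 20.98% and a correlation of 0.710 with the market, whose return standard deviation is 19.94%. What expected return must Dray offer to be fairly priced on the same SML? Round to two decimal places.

5.78%

MRP = (13.45% − 5.64%) / (2.27 − 0.72) = 5.0387%
R_f = 5.64% − 0.72 × 5.0387% = 2.0121%
β_Dray = ρ·σ_i/σ_m = 0.710 × 20.98 / 19.94 = 0.7470
E(R_Dray) = R_f + β × MRP = 2.0121% + 0.7470 × 5.0387% = 5.78%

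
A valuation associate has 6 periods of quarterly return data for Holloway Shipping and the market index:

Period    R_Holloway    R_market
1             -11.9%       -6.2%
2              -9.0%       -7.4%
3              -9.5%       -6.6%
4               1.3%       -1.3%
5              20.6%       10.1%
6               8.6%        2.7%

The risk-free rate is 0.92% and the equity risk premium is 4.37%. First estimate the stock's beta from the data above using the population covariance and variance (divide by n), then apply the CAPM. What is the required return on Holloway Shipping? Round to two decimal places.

8.96%

Mean R_i = (-11.9 − 9.0 − 9.5 + 1.3 + 20.6 + 8.6) / 6 = 0.0167%
Mean R_m = (-6.2 − 7.4 − 6.6 − 1.3 + 10.1 + 2.7) / 6 = -1.4500%
Σ(R_i − R̄_i)(R_m − R̄_m) = 432.8150  ⇒  Cov = 432.8150 / 6 = 72.1358
Σ(R_m − R̄_m)² = 235.1350  ⇒  Var(R_m) = 235.1350 / 6 = 39.1892
β = Cov / Var(R_m) = 72.1358 / 39.1892 = 1.8407
E(R) = R_f + β × MRP = 0.92% + 1.8407 × 4.37% = 8.96%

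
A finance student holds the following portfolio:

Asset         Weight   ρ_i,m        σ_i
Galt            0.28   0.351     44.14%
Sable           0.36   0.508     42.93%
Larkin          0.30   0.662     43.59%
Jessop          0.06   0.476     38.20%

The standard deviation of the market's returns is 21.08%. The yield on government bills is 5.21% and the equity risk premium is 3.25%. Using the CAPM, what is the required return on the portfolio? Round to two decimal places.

β_Galt = 0.351 × 44.14% / 21.08% = 0.7350
β_Sable = 0.508 × 42.93% / 21.08% = 1.0346
β_Larkin = 0.662 × 43.59% / 21.08% = 1.3689
β_Jessop = 0.476 × 38.20% / 21.08% = 0.8626
β_P = Σ w_i β_i = 0.28×0.7350 + 0.36×1.0346 + 0.30×1.3689 + 0.06×0.8626 = 1.0407
E(R_P) = R_f + β_P × MRP = 5.21% + 1.0407 × 3.25% = 8.59%

8.59%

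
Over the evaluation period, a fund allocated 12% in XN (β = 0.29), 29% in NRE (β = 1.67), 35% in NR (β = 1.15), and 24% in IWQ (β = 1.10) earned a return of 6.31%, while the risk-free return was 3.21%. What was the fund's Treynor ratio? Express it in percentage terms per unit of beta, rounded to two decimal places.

2.61%

β_P = 0.12×0.29 + 0.29×1.67 + 0.35×1.15 + 0.24×1.10 = 1.1856
Treynor = (R_P − R_f) / β_P = (6.31% − 3.21%) / 1.1856 = 3.10% / 1.1856 = 2.61%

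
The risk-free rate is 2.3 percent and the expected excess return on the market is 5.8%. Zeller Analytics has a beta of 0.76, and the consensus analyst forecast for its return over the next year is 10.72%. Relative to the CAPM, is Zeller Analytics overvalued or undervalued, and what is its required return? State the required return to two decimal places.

Required return = R_f + β·MRP = 2.3% + 0.76 × 5.8% = 6.71%
Forecast 10.72% > required 6.71% → the stock plots above the SML → undervalued.

Undervalued; required return 6.71%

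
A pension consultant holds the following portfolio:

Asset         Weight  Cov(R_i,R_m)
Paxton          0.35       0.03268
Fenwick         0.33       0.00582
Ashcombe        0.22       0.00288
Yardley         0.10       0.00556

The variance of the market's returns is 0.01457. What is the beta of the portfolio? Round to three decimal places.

β_Paxton = 0.03268 / 0.01457 = 2.2430
β_Fenwick = 0.00582 / 0.01457 = 0.3995
β_Ashcombe = 0.00288 / 0.01457 = 0.1977
β_Yardley = 0.00556 / 0.01457 = 0.3816
β_P = Σ w_i β_i = 0.35×2.2430 + 0.33×0.3995 + 0.22×0.1977 + 0.10×0.3816 = 0.9985

0.999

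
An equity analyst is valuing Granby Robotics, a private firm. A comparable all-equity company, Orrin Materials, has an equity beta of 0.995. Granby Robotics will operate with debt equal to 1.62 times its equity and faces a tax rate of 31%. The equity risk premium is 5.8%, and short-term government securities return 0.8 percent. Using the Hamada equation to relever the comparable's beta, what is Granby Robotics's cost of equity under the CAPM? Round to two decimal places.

β_L = β_U × [1 + (1 − t)(D/E)] = 0.995 × [1 + (1 − 0.31) × 1.62]
    = 0.995 × [1 + 0.69 × 1.62] = 0.995 × 2.1178 = 2.1072
E(R) = R_f + β_L × MRP = 0.8% + 2.1072 × 5.8% = 13.02%

13.02%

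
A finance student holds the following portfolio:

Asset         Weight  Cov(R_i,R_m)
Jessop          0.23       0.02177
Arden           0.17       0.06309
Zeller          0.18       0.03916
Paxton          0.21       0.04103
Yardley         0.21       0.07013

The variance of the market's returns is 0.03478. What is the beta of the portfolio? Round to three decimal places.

1.326

β_Jessop = 0.02177 / 0.03478 = 0.6259
β_Arden = 0.06309 / 0.03478 = 1.8140
β_Zeller = 0.03916 / 0.03478 = 1.1259
β_Paxton = 0.04103 / 0.03478 = 1.1797
β_Yardley = 0.07013 / 0.03478 = 2.0164
β_P = Σ w_i β_i = 0.23×0.6259 + 0.17×1.8140 + 0.18×1.1259 + 0.21×1.1797 + 0.21×2.0164 = 1.3262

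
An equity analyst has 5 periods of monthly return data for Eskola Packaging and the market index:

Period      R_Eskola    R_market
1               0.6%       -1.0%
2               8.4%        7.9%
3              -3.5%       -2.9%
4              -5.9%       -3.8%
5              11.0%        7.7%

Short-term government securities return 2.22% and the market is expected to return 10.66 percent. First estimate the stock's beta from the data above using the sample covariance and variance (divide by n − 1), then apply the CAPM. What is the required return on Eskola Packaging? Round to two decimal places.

Mean R_i = (0.6 + 8.4 − 3.5 − 5.9 + 11.0) / 5 = 2.1200%
Mean R_m = (-1.0 + 7.9 − 2.9 − 3.8 + 7.7) / 5 = 1.5800%
Σ(R_i − R̄_i)(R_m − R̄_m) = 166.2820  ⇒  Cov = 166.2820 / 4 = 41.5705
Σ(R_m − R̄_m)² = 133.0680  ⇒  Var(R_m) = 133.0680 / 4 = 33.2670
β = Cov / Var(R_m) = 41.5705 / 33.2670 = 1.2496
MRP = 10.66% − 2.22% = 8.44%
E(R) = R_f + β × MRP = 2.22% + 1.2496 × 8.44% = 12.77%

12.77%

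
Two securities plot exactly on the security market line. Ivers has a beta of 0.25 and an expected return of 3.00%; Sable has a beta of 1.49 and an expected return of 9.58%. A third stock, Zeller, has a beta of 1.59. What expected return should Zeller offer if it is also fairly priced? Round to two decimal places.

MRP (SML slope) = (9.58% − 3.00%) / (1.49 − 0.25) = 6.58% / 1.24 = 5.3065%
R_f (intercept) = 3.00% − 0.25 × 5.3065% = 1.6734%
E(R_Zeller) = R_f + β × MRP = 1.6734% + 1.59 × 5.3065% = 10.11%

10.11%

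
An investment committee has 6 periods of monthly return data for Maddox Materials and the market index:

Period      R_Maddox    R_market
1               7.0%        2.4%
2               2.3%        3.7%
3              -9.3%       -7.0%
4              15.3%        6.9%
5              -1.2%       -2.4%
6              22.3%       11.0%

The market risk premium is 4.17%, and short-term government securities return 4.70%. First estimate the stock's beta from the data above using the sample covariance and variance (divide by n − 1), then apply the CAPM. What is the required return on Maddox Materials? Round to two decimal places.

Mean R_i = (7.0 + 2.3 − 9.3 + 15.3 − 1.2 + 22.3) / 6 = 6.0667%
Mean R_m = (2.4 + 3.7 − 7.0 + 6.9 − 2.4 + 11.0) / 6 = 2.4333%
Σ(R_i − R̄_i)(R_m − R̄_m) = 355.5867  ⇒  Cov = 355.5867 / 5 = 71.1173
Σ(R_m − R̄_m)² = 207.2933  ⇒  Var(R_m) = 207.2933 / 5 = 41.4587
β = Cov / Var(R_m) = 71.1173 / 41.4587 = 1.7154
E(R) = R_f + β × MRP = 4.70% + 1.7154 × 4.17% = 11.85%

11.85%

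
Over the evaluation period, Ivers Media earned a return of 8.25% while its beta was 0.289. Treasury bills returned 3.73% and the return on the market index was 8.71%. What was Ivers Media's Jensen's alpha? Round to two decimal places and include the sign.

Market excess return = 8.71% − 3.73% = 4.98%
CAPM benchmark = R_f + β(R_m − R_f) = 3.73% + 0.289 × 4.98% = 5.16922%
α = actual − benchmark = 8.25% − 5.16922% = +3.08%

+3.08%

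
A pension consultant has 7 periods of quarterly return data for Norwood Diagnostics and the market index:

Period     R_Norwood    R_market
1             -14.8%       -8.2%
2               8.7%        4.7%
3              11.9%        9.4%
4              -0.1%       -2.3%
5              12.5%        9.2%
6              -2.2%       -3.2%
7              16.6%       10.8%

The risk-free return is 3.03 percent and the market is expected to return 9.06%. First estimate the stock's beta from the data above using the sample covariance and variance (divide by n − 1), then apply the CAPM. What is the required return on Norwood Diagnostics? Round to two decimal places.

11.68%

Mean R_i = (-14.8 + 8.7 + 11.9 − 0.1 + 12.5 − 2.2 + 16.6) / 7 = 4.6571%
Mean R_m = (-8.2 + 4.7 + 9.4 − 2.3 + 9.2 − 3.2 + 10.8) / 7 = 2.9143%
Σ(R_i − R̄_i)(R_m − R̄_m) = 480.6543  ⇒  Cov = 480.6543 / 6 = 80.1091
Σ(R_m − R̄_m)² = 335.0486  ⇒  Var(R_m) = 335.0486 / 6 = 55.8414
β = Cov / Var(R_m) = 80.1091 / 55.8414 = 1.4346
MRP = 9.06% − 3.03% = 6.03%
E(R) = R_f + β × MRP = 3.03% + 1.4346 × 6.03% = 11.68%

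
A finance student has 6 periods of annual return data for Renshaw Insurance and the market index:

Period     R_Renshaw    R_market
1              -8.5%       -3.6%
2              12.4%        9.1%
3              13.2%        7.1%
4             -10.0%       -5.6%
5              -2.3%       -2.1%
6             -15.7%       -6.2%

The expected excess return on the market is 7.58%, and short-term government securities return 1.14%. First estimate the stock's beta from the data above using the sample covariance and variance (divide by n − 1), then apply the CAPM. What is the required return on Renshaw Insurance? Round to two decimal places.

14.67%

Mean R_i = (-8.5 + 12.4 + 13.2 − 10.0 − 2.3 − 15.7) / 6 = -1.8167%
Mean R_m = (-3.6 + 9.1 + 7.1 − 5.6 − 2.1 − 6.2) / 6 = -0.2167%
Σ(R_i − R̄_i)(R_m − R̄_m) = 392.9683  ⇒  Cov = 392.9683 / 5 = 78.5937
Σ(R_m − R̄_m)² = 220.1083  ⇒  Var(R_m) = 220.1083 / 5 = 44.0217
β = Cov / Var(R_m) = 78.5937 / 44.0217 = 1.7853
E(R) = R_f + β × MRP = 1.14% + 1.7853 × 7.58% = 14.67%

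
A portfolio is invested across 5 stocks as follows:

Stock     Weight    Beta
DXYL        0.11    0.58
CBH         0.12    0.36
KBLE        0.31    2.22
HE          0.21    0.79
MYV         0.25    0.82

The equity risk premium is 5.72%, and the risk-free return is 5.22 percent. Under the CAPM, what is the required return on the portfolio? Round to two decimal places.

β_P = Σ w_i β_i = 0.11×0.58 + 0.12×0.36 + 0.31×2.22 + 0.21×0.79 + 0.25×0.82 = 1.1661
E(R_P) = R_f + β_P × MRP = 5.22% + 1.1661 × 5.72% = 11.89%

11.89%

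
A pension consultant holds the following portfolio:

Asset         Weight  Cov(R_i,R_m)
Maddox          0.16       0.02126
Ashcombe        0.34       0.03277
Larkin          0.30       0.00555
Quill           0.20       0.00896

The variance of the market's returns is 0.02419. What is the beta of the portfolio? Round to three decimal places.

0.744

β_Maddox = 0.02126 / 0.02419 = 0.8789
β_Ashcombe = 0.03277 / 0.02419 = 1.3547
β_Larkin = 0.00555 / 0.02419 = 0.2294
β_Quill = 0.00896 / 0.02419 = 0.3704
β_P = Σ w_i β_i = 0.16×0.8789 + 0.34×1.3547 + 0.30×0.2294 + 0.20×0.3704 = 0.7441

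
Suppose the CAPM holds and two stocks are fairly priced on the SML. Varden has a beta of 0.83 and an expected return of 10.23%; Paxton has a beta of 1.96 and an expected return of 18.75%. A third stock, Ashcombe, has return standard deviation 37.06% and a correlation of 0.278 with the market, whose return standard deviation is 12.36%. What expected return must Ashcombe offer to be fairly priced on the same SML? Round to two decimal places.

MRP = (18.75% − 10.23%) / (1.96 − 0.83) = 7.5398%
R_f = 10.23% − 0.83 × 7.5398% = 3.9720%
β_Ashcombe = ρ·σ_i/σ_m = 0.278 × 37.06 / 12.36 = 0.8336
E(R_Ashcombe) = R_f + β × MRP = 3.9720% + 0.8336 × 7.5398% = 10.26%

10.26%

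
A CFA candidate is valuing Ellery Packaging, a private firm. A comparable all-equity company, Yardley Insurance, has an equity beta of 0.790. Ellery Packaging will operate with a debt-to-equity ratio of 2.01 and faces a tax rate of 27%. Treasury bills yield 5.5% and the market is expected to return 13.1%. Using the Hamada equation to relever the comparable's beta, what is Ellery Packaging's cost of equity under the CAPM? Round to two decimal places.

β_L = β_U × [1 + (1 − t)(D/E)] = 0.790 × [1 + (1 − 0.27) × 2.01]
    = 0.790 × [1 + 0.73 × 2.01] = 0.790 × 2.4673 = 1.9492
MRP = 13.1% − 5.5% = 7.60%
E(R) = R_f + β_L × MRP = 5.5% + 1.9492 × 7.6% = 20.31%

20.31%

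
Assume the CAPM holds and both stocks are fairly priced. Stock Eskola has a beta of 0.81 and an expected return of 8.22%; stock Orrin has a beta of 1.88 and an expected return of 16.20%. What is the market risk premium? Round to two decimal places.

7.46%

Both satisfy E(R) = R_f + β·MRP, so the slope of the SML is
MRP = (16.20% − 8.22%) / (1.88 − 0.81) = 7.98% / 1.07 = 7.4579%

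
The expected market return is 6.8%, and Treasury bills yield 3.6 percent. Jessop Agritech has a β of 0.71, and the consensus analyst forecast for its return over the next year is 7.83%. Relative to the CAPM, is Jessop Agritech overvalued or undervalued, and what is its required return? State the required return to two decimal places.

MRP = 6.8% − 3.6% = 3.20%
Required return = R_f + β·MRP = 3.6% + 0.71 × 3.2% = 5.87%
Forecast 7.83% > required 5.87% → the stock plots above the SML → undervalued.

Undervalued; required return 5.87%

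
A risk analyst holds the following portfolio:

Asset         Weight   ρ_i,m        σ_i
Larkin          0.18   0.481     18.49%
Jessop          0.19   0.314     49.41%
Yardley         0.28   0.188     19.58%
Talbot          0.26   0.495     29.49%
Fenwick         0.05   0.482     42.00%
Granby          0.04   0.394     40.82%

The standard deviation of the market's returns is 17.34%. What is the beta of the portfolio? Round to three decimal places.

0.636

β_Larkin = 0.481 × 18.49% / 17.34% = 0.5129
β_Jessop = 0.314 × 49.41% / 17.34% = 0.8947
β_Yardley = 0.188 × 19.58% / 17.34% = 0.2123
β_Talbot = 0.495 × 29.49% / 17.34% = 0.8418
β_Fenwick = 0.482 × 42.00% / 17.34% = 1.1675
β_Granby = 0.394 × 40.82% / 17.34% = 0.9275
β_P = Σ w_i β_i = 0.18×0.5129 + 0.19×0.8947 + 0.28×0.2123 + 0.26×0.8418 + 0.05×1.1675 + 0.04×0.9275 = 0.6361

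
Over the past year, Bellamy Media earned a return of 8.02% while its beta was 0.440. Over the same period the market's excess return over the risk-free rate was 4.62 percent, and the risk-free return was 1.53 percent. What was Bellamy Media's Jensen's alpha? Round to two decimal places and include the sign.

+4.46%

CAPM benchmark = R_f + β(R_m − R_f) = 1.53% + 0.440 × 4.62% = 3.56280%
α = actual − benchmark = 8.02% − 3.56280% = +4.46%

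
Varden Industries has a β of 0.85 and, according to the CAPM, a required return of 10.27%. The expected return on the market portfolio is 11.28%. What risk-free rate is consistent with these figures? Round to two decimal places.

4.55%

E(R) = R_f + β(E(R_m) − R_f) = R_f(1 − β) + β·E(R_m)
10.27% = R_f × (1 − 0.85) + 0.85 × 11.28%
10.27% = R_f × 0.15 + 9.5880%
R_f = (10.27% − 9.5880%) / 0.15 = 4.55%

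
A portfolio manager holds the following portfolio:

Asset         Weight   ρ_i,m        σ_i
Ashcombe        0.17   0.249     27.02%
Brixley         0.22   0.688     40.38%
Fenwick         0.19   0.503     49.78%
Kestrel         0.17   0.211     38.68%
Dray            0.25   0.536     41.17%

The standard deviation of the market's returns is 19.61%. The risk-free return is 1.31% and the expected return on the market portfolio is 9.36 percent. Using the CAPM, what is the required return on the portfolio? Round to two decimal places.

9.08%

β_Ashcombe = 0.249 × 27.02% / 19.61% = 0.3431
β_Brixley = 0.688 × 40.38% / 19.61% = 1.4167
β_Fenwick = 0.503 × 49.78% / 19.61% = 1.2769
β_Kestrel = 0.211 × 38.68% / 19.61% = 0.4162
β_Dray = 0.536 × 41.17% / 19.61% = 1.1253
β_P = Σ w_i β_i = 0.17×0.3431 + 0.22×1.4167 + 0.19×1.2769 + 0.17×0.4162 + 0.25×1.1253 = 0.9647
MRP = 9.36% − 1.31% = 8.05%
E(R_P) = R_f + β_P × MRP = 1.31% + 0.9647 × 8.05% = 9.08%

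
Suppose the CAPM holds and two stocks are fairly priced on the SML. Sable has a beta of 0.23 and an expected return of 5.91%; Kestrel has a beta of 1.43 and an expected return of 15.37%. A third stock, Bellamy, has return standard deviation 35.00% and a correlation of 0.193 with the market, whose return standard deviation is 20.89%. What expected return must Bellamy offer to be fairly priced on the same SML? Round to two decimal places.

6.65%

MRP = (15.37% − 5.91%) / (1.43 − 0.23) = 7.8833%
R_f = 5.91% − 0.23 × 7.8833% = 4.0968%
β_Bellamy = ρ·σ_i/σ_m = 0.193 × 35.00 / 20.89 = 0.3234
E(R_Bellamy) = R_f + β × MRP = 4.0968% + 0.3234 × 7.8833% = 6.65%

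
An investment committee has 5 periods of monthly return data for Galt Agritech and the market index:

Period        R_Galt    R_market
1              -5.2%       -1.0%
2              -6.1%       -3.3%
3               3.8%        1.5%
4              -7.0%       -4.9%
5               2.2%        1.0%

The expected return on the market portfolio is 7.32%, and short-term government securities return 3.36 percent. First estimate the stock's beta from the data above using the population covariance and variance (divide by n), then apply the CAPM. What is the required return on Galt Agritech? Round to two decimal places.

10.06%

Mean R_i = (-5.2 − 6.1 + 3.8 − 7.0 + 2.2) / 5 = -2.4600%
Mean R_m = (-1.0 − 3.3 + 1.5 − 4.9 + 1.0) / 5 = -1.3400%
Σ(R_i − R̄_i)(R_m − R̄_m) = 51.0480  ⇒  Cov = 51.0480 / 5 = 10.2096
Σ(R_m − R̄_m)² = 30.1720  ⇒  Var(R_m) = 30.1720 / 5 = 6.0344
β = Cov / Var(R_m) = 10.2096 / 6.0344 = 1.6919
MRP = 7.32% − 3.36% = 3.96%
E(R) = R_f + β × MRP = 3.36% + 1.6919 × 3.96% = 10.06%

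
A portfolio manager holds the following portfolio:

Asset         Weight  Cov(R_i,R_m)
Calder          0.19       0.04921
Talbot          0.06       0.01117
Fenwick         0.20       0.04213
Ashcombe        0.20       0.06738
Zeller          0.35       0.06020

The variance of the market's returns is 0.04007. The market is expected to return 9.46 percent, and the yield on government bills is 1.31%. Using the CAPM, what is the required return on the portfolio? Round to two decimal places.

12.09%

β_Calder = 0.04921 / 0.04007 = 1.2281
β_Talbot = 0.01117 / 0.04007 = 0.2788
β_Fenwick = 0.04213 / 0.04007 = 1.0514
β_Ashcombe = 0.06738 / 0.04007 = 1.6816
β_Zeller = 0.06020 / 0.04007 = 1.5024
β_P = Σ w_i β_i = 0.19×1.2281 + 0.06×0.2788 + 0.20×1.0514 + 0.20×1.6816 + 0.35×1.5024 = 1.3225
MRP = 9.46% − 1.31% = 8.15%
E(R_P) = R_f + β_P × MRP = 1.31% + 1.3225 × 8.15% = 12.09%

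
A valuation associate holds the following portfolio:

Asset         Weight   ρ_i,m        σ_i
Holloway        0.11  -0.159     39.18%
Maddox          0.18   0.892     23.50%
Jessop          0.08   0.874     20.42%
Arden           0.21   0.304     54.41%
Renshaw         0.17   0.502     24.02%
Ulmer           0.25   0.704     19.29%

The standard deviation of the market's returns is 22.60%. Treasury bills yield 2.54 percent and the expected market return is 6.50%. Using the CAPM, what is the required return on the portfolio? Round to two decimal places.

β_Holloway = -0.159 × 39.18% / 22.60% = -0.2756
β_Maddox = 0.892 × 23.50% / 22.60% = 0.9275
β_Jessop = 0.874 × 20.42% / 22.60% = 0.7897
β_Arden = 0.304 × 54.41% / 22.60% = 0.7319
β_Renshaw = 0.502 × 24.02% / 22.60% = 0.5335
β_Ulmer = 0.704 × 19.29% / 22.60% = 0.6009
β_P = Σ w_i β_i = 0.11×-0.2756 + 0.18×0.9275 + 0.08×0.7897 + 0.21×0.7319 + 0.17×0.5335 + 0.25×0.6009 = 0.5944
MRP = 6.50% − 2.54% = 3.96%
E(R_P) = R_f + β_P × MRP = 2.54% + 0.5944 × 3.96% = 4.89%

4.89%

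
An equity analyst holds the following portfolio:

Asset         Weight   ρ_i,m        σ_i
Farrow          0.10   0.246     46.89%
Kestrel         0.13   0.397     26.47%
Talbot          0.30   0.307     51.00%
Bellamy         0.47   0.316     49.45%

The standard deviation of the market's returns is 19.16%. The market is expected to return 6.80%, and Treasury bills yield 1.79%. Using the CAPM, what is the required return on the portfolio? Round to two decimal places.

β_Farrow = 0.246 × 46.89% / 19.16% = 0.6020
β_Kestrel = 0.397 × 26.47% / 19.16% = 0.5485
β_Talbot = 0.307 × 51.00% / 19.16% = 0.8172
β_Bellamy = 0.316 × 49.45% / 19.16% = 0.8156
β_P = Σ w_i β_i = 0.10×0.6020 + 0.13×0.5485 + 0.30×0.8172 + 0.47×0.8156 = 0.7600
MRP = 6.80% − 1.79% = 5.01%
E(R_P) = R_f + β_P × MRP = 1.79% + 0.7600 × 5.01% = 5.60%

5.60%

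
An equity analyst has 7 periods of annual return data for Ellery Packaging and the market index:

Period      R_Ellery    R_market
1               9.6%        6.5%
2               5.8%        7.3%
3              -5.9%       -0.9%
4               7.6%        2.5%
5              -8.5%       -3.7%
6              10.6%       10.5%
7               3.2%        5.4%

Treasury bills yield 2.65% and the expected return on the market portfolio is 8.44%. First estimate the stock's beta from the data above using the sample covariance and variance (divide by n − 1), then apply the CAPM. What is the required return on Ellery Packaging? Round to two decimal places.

Mean R_i = (9.6 + 5.8 − 5.9 + 7.6 − 8.5 + 10.6 + 3.2) / 7 = 3.2000%
Mean R_m = (6.5 + 7.3 − 0.9 + 2.5 − 3.7 + 10.5 + 5.4) / 7 = 3.9429%
Σ(R_i − R̄_i)(R_m − R̄_m) = 200.7600  ⇒  Cov = 200.7600 / 6 = 33.4600
Σ(R_m − R̄_m)² = 146.8771  ⇒  Var(R_m) = 146.8771 / 6 = 24.4795
β = Cov / Var(R_m) = 33.4600 / 24.4795 = 1.3669
MRP = 8.44% − 2.65% = 5.79%
E(R) = R_f + β × MRP = 2.65% + 1.3669 × 5.79% = 10.56%

10.56%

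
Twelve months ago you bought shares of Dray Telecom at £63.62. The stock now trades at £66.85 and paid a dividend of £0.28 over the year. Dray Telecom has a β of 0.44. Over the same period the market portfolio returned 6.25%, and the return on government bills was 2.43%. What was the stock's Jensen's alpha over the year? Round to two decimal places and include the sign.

+1.41%

Realised HPR = (P1 + D1 − P0) / P0 = (66.85 + 0.28 − 63.62) / 63.62 = 3.51 / 63.62 = 5.5171%
MRP = 6.25% − 2.43% = 3.82%
CAPM required = R_f + β·MRP = 2.43% + 0.44 × 3.82% = 4.1108%
α = realised − required = 5.5171% − 4.1108% = +1.41%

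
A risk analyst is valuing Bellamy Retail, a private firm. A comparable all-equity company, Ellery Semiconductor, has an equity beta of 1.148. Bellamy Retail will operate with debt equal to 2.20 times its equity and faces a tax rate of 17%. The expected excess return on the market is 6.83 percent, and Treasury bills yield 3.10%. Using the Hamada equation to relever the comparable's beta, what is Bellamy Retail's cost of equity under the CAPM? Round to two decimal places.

β_L = β_U × [1 + (1 − t)(D/E)] = 1.148 × [1 + (1 − 0.17) × 2.20]
    = 1.148 × [1 + 0.83 × 2.20] = 1.148 × 2.8260 = 3.2442
E(R) = R_f + β_L × MRP = 3.10% + 3.2442 × 6.83% = 25.26%

25.26%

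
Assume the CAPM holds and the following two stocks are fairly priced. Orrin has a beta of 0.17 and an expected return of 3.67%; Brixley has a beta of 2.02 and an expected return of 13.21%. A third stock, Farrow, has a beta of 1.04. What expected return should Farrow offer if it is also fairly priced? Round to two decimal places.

MRP (SML slope) = (13.21% − 3.67%) / (2.02 − 0.17) = 9.54% / 1.85 = 5.1568%
R_f (intercept) = 3.67% − 0.17 × 5.1568% = 2.7933%
E(R_Farrow) = R_f + β × MRP = 2.7933% + 1.04 × 5.1568% = 8.16%

8.16%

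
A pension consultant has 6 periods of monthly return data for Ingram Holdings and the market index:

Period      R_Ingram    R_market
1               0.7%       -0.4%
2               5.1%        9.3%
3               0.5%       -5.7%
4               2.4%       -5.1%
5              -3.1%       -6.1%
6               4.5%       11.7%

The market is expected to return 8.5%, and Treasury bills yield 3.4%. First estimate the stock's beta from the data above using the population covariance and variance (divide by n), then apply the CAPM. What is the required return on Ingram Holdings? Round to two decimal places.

4.97%

Mean R_i = (0.7 + 5.1 + 0.5 + 2.4 − 3.1 + 4.5) / 6 = 1.6833%
Mean R_m = (-0.4 + 9.3 − 5.7 − 5.1 − 6.1 + 11.7) / 6 = 0.6167%
Σ(R_i − R̄_i)(R_m − R̄_m) = 97.3917  ⇒  Cov = 97.3917 / 6 = 16.2320
Σ(R_m − R̄_m)² = 316.9683  ⇒  Var(R_m) = 316.9683 / 6 = 52.8281
β = Cov / Var(R_m) = 16.2320 / 52.8281 = 0.3073
MRP = 8.5% − 3.4% = 5.10%
E(R) = R_f + β × MRP = 3.4% + 0.3073 × 5.1% = 4.97%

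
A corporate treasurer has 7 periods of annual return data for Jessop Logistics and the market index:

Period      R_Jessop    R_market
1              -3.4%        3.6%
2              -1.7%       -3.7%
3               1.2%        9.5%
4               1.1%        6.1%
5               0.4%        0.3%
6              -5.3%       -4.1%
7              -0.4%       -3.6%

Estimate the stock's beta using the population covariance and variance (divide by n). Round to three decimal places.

0.257

Mean R_i = (-3.4 − 1.7 + 1.2 + 1.1 + 0.4 − 5.3 − 0.4) / 7 = -1.1571%
Mean R_m = (3.6 − 3.7 + 9.5 + 6.1 + 0.3 − 4.1 − 3.6) / 7 = 1.1571%
Σ(R_i − R̄_i)(R_m − R̄_m) = 44.8229  ⇒  Cov = 44.8229 / 7 = 6.4033
Σ(R_m − R̄_m)² = 174.5971  ⇒  Var(R_m) = 174.5971 / 7 = 24.9424
β = Cov / Var(R_m) = 6.4033 / 24.9424 = 0.2567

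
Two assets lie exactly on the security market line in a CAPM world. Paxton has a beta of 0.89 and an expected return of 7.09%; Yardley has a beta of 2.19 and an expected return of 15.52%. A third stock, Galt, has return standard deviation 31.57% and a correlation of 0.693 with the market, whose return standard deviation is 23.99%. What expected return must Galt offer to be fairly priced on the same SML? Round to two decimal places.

MRP = (15.52% − 7.09%) / (2.19 − 0.89) = 6.4846%
R_f = 7.09% − 0.89 × 6.4846% = 1.3187%
β_Galt = ρ·σ_i/σ_m = 0.693 × 31.57 / 23.99 = 0.9120
E(R_Galt) = R_f + β × MRP = 1.3187% + 0.9120 × 6.4846% = 7.23%

7.23%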